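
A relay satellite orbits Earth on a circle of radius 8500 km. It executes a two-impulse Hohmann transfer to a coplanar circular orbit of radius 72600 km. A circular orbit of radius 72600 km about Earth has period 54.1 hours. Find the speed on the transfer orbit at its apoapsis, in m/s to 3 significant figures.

v = 1070 m/s

From Kepler's third law T² = 4π²r³/μ at r = 72600 km, T = 54.1 hours = 54.1 × 3600 s = 1.9476×10^5 s: μ = 4π²r³/T² = 3.98263×10^5 km³/s².
Semi-major axis of the transfer orbit: a_t = (8500 + 72600)/2 = 40550 km.
The apoapsis of the transfer ellipse is at r = 72600 km.
Applying v² = μ(2/r − 1/a_t): v = 1.072 km/s.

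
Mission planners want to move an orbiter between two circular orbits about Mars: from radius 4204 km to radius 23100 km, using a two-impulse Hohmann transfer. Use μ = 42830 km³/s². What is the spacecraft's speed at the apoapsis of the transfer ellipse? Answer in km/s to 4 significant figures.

Semi-major axis of the transfer orbit: a_t = (4204 + 23100)/2 = 13652 km.
At apoapsis, r = 23100 km.
Applying v² = μ(2/r − 1/a_t): v = 0.7556 km/s.

v = 0.7556 km/s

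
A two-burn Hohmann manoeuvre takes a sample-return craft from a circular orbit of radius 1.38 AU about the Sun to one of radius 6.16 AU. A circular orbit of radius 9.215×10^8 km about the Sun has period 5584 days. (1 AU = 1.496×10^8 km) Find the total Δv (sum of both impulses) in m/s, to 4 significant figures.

From Kepler's third law T² = 4π²r³/μ at r = 9.215×10^8 km, T = 5584 days = 5584 × 86400 s = 4.824576×10^8 s: μ = 4π²r³/T² = 1.32717×10^11 km³/s².
In km: r₁ = 1.38 × 1.496×10^8 = 2.06448×10^8 km; r₂ = 6.16 × 1.496×10^8 = 9.21536×10^8 km.
Transfer-ellipse semi-major axis a_t = (r₁ + r₂)/2 = (2.06448×10^8 + 9.21536×10^8)/2 = 5.63992×10^8 km.
Circular speed at r₁: v₁ = √(μ/r₁) = √(1.32717×10^11/2.06448×10^8) = 25.3547 km/s.
On the transfer ellipse at r₁, v² = μ(2/r − 1/a) gives v_p = √[μ(2/r₁ − 1/a_t)] = 32.4099 km/s.
First burn Δv₁ = |v_p − v₁| = 7.0552 km/s.
At r₂, v₂ = √(μ/r₂) = 12.00073 km/s.
Transfer-orbit speed at r₂: v_a = √[μ(2/r₂ − 1/a_t)] = 7.260666 km/s.
Second burn Δv₂ = |v₂ − v_a| = 4.7401 km/s.
Δv = Δv₁ + Δv₂ = 7.0552 + 4.7401 = 11.80 km/s.

Δv = 11800 m/s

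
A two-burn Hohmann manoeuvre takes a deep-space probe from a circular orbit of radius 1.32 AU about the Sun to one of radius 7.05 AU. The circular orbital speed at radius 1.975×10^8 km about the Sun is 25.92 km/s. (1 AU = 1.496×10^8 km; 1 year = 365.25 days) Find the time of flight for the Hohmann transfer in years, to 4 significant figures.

t = 4.281 years

From the circular-orbit relation v² = μ/r at r = 1.975×10^8 km: μ = v²r = (25.92)² × 1.975×10^8 = 1.32690×10^11 km³/s².
In km: r₁ = 1.32 × 1.496×10^8 = 1.97472×10^8 km; r₂ = 7.05 × 1.496×10^8 = 1.05468×10^9 km.
Semi-major axis of the transfer orbit: a_t = (1.97472×10^8 + 1.05468×10^9)/2 = 6.26076×10^8 km.
Transfer time t = π√(a_t³/μ) = π√((6.26076×10^8)³ / 1.32690×10^11) = 1.351×10^8 s.
Converting: 1.351×10^8 s ÷ 3.15576×10^7 s/year (365.25 × 86400) = 4.281 years.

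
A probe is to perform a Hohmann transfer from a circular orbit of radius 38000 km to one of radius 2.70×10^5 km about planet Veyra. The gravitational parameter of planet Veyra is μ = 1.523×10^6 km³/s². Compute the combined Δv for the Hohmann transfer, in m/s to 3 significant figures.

Δv = 3250 m/s

Transfer-ellipse semi-major axis a_t = (r₁ + r₂)/2 = (38000 + 2.700×10^5)/2 = 1.540×10^5 km.
Circular speed at r₁: v₁ = √(μ/r₁) = √(1.523×10^6/38000) = 6.331 km/s.
On the transfer ellipse at r₁, v² = μ(2/r − 1/a) gives v_p = √[μ(2/r₁ − 1/a_t)] = 8.383 km/s.
First burn Δv₁ = |v_p − v₁| = 2.052 km/s.
At r₂, v₂ = √(μ/r₂) = 2.375 km/s.
Transfer-orbit speed at r₂: v_a = √[μ(2/r₂ − 1/a_t)] = 1.180 km/s.
Second burn Δv₂ = |v₂ − v_a| = 1.195 km/s.
Total Δv = Δv₁ + Δv₂ = 3.247 km/s.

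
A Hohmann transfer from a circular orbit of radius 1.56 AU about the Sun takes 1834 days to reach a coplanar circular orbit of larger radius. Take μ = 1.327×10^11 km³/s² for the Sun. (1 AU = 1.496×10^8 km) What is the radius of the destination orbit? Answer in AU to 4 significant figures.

r₂ = 7.749 AU

In km: r₁ = 1.56 × 1.496×10^8 = 2.33376×10^8 km.
Transfer time t = 1834 days = 1.584576×10^8 s, and t = π√(a_t³/μ).
So a_t = (μ t²/π²)^(1/3) = (1.327×10^11 × (1.584576×10^8)² / π²)^(1/3) = 6.9630×10^8 km.
Since a_t = (r₁ + r₂)/2, r₂ = 2a_t − r₁ = 2×6.9630×10^8 − 2.33376×10^8 = 1.159224×10^9 km.
In AU: r₂ = 1.159224×10^9 / 1.496×10^8 = 7.749 AU.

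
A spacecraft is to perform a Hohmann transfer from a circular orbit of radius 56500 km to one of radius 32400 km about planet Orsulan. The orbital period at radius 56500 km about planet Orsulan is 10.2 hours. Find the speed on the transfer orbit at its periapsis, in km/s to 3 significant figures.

From Kepler's third law T² = 4π²r³/μ at r = 56500 km, T = 10.2 hours = 10.2 × 3600 s = 36720 s: μ = 4π²r³/T² = 5.28080×10^6 km³/s².
Semi-major axis of the transfer orbit: a_t = (56500 + 32400)/2 = 44450 km.
At periapsis, r = 32400 km.
From the vis-viva equation, v = √[μ(2/r − 1/a_t)] = 14.39 km/s.

v = 14.4 km/s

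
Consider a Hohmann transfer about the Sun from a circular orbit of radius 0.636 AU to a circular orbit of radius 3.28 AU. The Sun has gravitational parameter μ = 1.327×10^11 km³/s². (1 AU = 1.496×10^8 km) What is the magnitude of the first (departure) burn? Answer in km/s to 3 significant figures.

In km: r₁ = 0.636 × 1.496×10^8 = 9.51456×10^7 km; r₂ = 3.28 × 1.496×10^8 = 4.90688×10^8 km.
The Hohmann ellipse has a_t = (r₁ + r₂)/2 = 2.929168×10^8 km.
Circular speed at r = 9.51456×10^7 km: v_c = √(μ/r) = 37.35 km/s.
Transfer-orbit speed at the same r (vis-viva, a = a_t): v_t = √[μ(2/r − 1/a_t)] = 48.34 km/s.
Δv₁ = |v_t − v_c| = |48.34 − 37.35| = 10.99 km/s.

Δv₁ = 11.0 km/s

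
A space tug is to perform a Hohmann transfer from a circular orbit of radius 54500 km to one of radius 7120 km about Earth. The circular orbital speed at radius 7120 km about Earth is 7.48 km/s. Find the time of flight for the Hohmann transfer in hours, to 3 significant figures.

From the circular-orbit relation v² = μ/r at r = 7120 km: μ = v²r = (7.48)² × 7120 = 3.98367×10^5 km³/s².
Semi-major axis of the transfer orbit: a_t = (54500 + 7120)/2 = 30810 km.
By Kepler's third law the transfer-orbit period is T = 2π√(a_t³/μ), so t = T/2 = 26920 s.
Converting: 26920 s ÷ 3600 s/hour = 7.48 hours.

t = 7.48 hours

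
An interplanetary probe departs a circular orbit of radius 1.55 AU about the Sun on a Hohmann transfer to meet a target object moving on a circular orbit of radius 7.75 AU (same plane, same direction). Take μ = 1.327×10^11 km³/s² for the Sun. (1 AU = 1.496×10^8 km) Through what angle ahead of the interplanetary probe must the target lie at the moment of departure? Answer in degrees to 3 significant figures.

φ = 96.3°

In km: r₁ = 1.55 × 1.496×10^8 = 2.3188×10^8 km; r₂ = 7.75 × 1.496×10^8 = 1.1594×10^9 km.
The Hohmann ellipse has a_t = (r₁ + r₂)/2 = 6.9564×10^8 km.
The half-period of the transfer ellipse is t = π√(a_t³/μ) = 1.5823×10^8 s.
The target's mean motion on its circular orbit is ω₂ = √(μ/r₂³) = 9.2275×10^-9 rad/s.
Angle swept by the target during transfer: ω₂·t = 1.4601 rad = 83.66°.
The interplanetary probe traverses 180° on the transfer ellipse, so the target must lead by 180° − 83.66° = 96.3°.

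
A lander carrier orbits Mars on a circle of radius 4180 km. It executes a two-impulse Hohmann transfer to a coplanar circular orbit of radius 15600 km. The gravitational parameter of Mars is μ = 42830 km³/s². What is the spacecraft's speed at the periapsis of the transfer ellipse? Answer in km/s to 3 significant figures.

v = 4.02 km/s

The Hohmann ellipse has a_t = (r₁ + r₂)/2 = 9890 km.
At periapsis, r = 4180 km.
Vis-viva: v = √[μ(2/r − 1/a_t)] = √[42830 × (2/4180 − 1/9890)] = 4.020 km/s.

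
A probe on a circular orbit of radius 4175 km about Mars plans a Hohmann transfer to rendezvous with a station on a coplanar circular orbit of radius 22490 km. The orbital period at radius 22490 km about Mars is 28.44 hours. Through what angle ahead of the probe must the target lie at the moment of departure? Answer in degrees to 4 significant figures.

φ = 97.84°

From Kepler's third law T² = 4π²r³/μ at r = 22490 km, T = 28.44 hours = 28.44 × 3600 s = 1.02384×10^5 s: μ = 4π²r³/T² = 42841.4 km³/s².
The Hohmann ellipse has a_t = (r₁ + r₂)/2 = 13332.5 km.
The half-period of the transfer ellipse is t = π√(a_t³/μ) = 23370 s.
Target angular speed ω₂ = √(μ/r₂³) = 6.137×10^-5 rad/s.
Angle swept by the target during transfer: ω₂·t = 1.434 rad = 82.16°.
Arrival is 180° from departure on the ellipse, so φ = 180° − 82.16° = 97.84°.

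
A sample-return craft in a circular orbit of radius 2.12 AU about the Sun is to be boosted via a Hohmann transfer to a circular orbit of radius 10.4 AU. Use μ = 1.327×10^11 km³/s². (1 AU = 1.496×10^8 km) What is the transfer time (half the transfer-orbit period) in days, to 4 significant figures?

t = 2861 days

In km: r₁ = 2.12 × 1.496×10^8 = 3.17152×10^8 km; r₂ = 10.4 × 1.496×10^8 = 1.55584×10^9 km.
Semi-major axis of the transfer orbit: a_t = (3.17152×10^8 + 1.55584×10^9)/2 = 9.36496×10^8 km.
Half the transfer-orbit period gives t = π√(a_t³/μ) = 2.472×10^8 s.
Converting: 2.472×10^8 s ÷ 86400 s/day = 2861 days.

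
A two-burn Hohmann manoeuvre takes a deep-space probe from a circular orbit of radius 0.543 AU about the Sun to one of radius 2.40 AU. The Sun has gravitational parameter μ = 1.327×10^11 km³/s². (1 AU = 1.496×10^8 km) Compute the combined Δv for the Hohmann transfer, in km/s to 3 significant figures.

In km: r₁ = 0.543 × 1.496×10^8 = 8.12328×10^7 km; r₂ = 2.40 × 1.496×10^8 = 3.5904×10^8 km.
Transfer-ellipse semi-major axis a_t = (r₁ + r₂)/2 = (8.12328×10^7 + 3.5904×10^8)/2 = 2.201364×10^8 km.
At r₁ the circular-orbit speed is v₁ = √(μ/r₁) = 40.42 km/s.
On the transfer ellipse at r₁, v² = μ(2/r − 1/a) gives v_p = √[μ(2/r₁ − 1/a_t)] = 51.62 km/s.
First burn Δv₁ = |v_p − v₁| = 11.20 km/s.
Circular speed at r₂: v₂ = √(μ/r₂) = 19.22490 km/s.
Transfer-orbit speed at r₂: v_a = √[μ(2/r₂ − 1/a_t)] = 11.67841 km/s.
Second burn Δv₂ = |v₂ − v_a| = 7.546 km/s.
Δv = Δv₁ + Δv₂ = 11.20 + 7.546 = 18.75 km/s.

Δv = 18.7 km/s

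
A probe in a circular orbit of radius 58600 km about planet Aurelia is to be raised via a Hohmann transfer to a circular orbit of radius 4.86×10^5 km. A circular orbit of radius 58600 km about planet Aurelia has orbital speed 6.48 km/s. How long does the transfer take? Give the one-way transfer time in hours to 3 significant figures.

From the circular-orbit relation v² = μ/r at r = 58600 km: μ = v²r = (6.48)² × 58600 = 2.46064×10^6 km³/s².
Transfer-ellipse semi-major axis a_t = (r₁ + r₂)/2 = (58600 + 4.860×10^5)/2 = 2.723×10^5 km.
Half the transfer-orbit period gives t = π√(a_t³/μ) = 2.84576×10^5 s.
Converting: 2.84576×10^5 s ÷ 3600 s/hour = 79.0 hours.

t = 79.0 hours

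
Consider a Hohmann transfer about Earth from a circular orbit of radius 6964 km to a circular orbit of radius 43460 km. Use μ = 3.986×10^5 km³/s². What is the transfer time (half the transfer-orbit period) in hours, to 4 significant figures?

t = 5.533 hours

Semi-major axis of the transfer orbit: a_t = (6964 + 43460)/2 = 25212 km.
By Kepler's third law the transfer-orbit period is T = 2π√(a_t³/μ), so t = T/2 = 19920 s.
Converting: 19920 s ÷ 3600 s/hour = 5.533 hours.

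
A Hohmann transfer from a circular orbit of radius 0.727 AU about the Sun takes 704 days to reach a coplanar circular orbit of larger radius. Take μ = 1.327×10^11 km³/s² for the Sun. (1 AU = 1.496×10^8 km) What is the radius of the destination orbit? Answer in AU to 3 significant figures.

In km: r₁ = 0.727 × 1.496×10^8 = 1.087592×10^8 km.
Transfer time t = 704 days = 6.08256×10^7 s, and t = π√(a_t³/μ).
So a_t = (μ t²/π²)^(1/3) = (1.327×10^11 × (6.08256×10^7)² / π²)^(1/3) = 3.6777×10^8 km.
Since a_t = (r₁ + r₂)/2, r₂ = 2a_t − r₁ = 2×3.6777×10^8 − 1.087592×10^8 = 6.267808×10^8 km.
In AU: r₂ = 6.267808×10^8 / 1.496×10^8 = 4.19 AU.

r₂ = 4.19 AU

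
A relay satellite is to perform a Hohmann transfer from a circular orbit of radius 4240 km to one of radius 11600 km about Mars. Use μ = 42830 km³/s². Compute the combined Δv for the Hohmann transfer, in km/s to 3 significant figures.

Δv = 1.18 km/s

The Hohmann ellipse has a_t = (r₁ + r₂)/2 = 7920 km.
At r₁ the circular-orbit speed is v₁ = √(μ/r₁) = 3.17827 km/s.
On the transfer ellipse at r₁, vis-viva gives v_p = √[μ(2/r₁ − 1/a_t)] = 3.84643 km/s.
First burn Δv₁ = |v_p − v₁| = 0.6682 km/s.
At r₂, v₂ = √(μ/r₂) = 1.9215 km/s.
Transfer-orbit speed at r₂: v_a = √[μ(2/r₂ − 1/a_t)] = 1.4059 km/s.
Second burn Δv₂ = |v₂ − v_a| = 0.5156 km/s.
Δv = Δv₁ + Δv₂ = 0.6682 + 0.5156 = 1.184 km/s.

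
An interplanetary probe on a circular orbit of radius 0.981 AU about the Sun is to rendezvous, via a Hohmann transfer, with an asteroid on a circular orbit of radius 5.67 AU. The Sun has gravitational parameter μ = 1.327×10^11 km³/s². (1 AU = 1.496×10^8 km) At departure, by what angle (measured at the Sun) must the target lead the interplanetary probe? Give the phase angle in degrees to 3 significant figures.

In km: r₁ = 0.981 × 1.496×10^8 = 1.467576×10^8 km; r₂ = 5.67 × 1.496×10^8 = 8.48232×10^8 km.
Semi-major axis of the transfer orbit: a_t = (1.467576×10^8 + 8.48232×10^8)/2 = 4.974948×10^8 km.
The half-period of the transfer ellipse is t = π√(a_t³/μ) = 9.56968×10^7 s.
Target angular speed ω₂ = √(μ/r₂³) = 1.47456×10^-8 rad/s.
Angle swept by the target during transfer: ω₂·t = 1.41111 rad = 80.851°.
The interplanetary probe traverses 180° on the transfer ellipse, so the target must lead by 180° − 80.851° = 99.1°.

φ = 99.1°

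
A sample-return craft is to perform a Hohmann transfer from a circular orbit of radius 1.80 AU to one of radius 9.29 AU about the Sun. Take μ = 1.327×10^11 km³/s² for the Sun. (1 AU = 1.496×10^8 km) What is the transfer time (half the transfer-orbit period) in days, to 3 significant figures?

In km: r₁ = 1.80 × 1.496×10^8 = 2.6928×10^8 km; r₂ = 9.29 × 1.496×10^8 = 1.389784×10^9 km.
Semi-major axis of the transfer orbit: a_t = (2.6928×10^8 + 1.389784×10^9)/2 = 8.29532×10^8 km.
By Kepler's third law the transfer-orbit period is T = 2π√(a_t³/μ), so t = T/2 = 2.060×10^8 s.
Converting: 2.060×10^8 s ÷ 86400 s/day = 2380 days.

t = 2380 days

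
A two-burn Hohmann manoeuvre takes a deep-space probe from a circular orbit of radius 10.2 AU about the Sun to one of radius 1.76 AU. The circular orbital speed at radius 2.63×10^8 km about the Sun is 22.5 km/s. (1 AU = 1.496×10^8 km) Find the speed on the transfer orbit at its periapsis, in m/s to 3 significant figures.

From the circular-orbit relation v² = μ/r at r = 2.63×10^8 km: μ = v²r = (22.5)² × 2.63×10^8 = 1.33144×10^11 km³/s².
In km: r₁ = 10.2 × 1.496×10^8 = 1.52592×10^9 km; r₂ = 1.76 × 1.496×10^8 = 2.63296×10^8 km.
Transfer-ellipse semi-major axis a_t = (r₁ + r₂)/2 = (1.52592×10^9 + 2.63296×10^8)/2 = 8.94608×10^8 km.
The periapsis of the transfer ellipse is at r = 2.63296×10^8 km.
Vis-viva: v = √[μ(2/r − 1/a_t)] = √[1.33144×10^11 × (2/2.63296×10^8 − 1/8.94608×10^8)] = 29.37 km/s.

v = 29400 m/s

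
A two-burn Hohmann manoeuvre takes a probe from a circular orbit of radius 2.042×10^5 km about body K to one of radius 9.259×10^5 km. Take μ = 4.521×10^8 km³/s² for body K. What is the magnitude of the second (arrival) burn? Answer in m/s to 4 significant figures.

Transfer-ellipse semi-major axis a_t = (r₁ + r₂)/2 = (2.042×10^5 + 9.259×10^5)/2 = 5.6505×10^5 km.
Circular speed at r = 9.259×10^5 km: v_c = √(μ/r) = 22.097 km/s.
Vis-viva on the transfer ellipse at r = 9.259×10^5 km gives v_t = √[μ(2/r − 1/a_t)] = 13.284 km/s.
Δv₂ = |v_t − v_c| = |13.284 − 22.097| = 8.813 km/s.

Δv₂ = 8813 m/s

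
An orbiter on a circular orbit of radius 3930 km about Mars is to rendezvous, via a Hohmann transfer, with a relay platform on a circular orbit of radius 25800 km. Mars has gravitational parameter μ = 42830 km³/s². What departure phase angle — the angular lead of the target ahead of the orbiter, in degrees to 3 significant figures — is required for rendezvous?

φ = 101°

The Hohmann ellipse has a_t = (r₁ + r₂)/2 = 14865 km.
Transfer time t = π√(a_t³/μ) = 27510 s.
Target angular speed ω₂ = √(μ/r₂³) = 4.994×10^-5 rad/s.
Angle swept by the target during transfer: ω₂·t = 1.374 rad = 78.72°.
The orbiter traverses 180° on the transfer ellipse, so the target must lead by 180° − 78.72° = 101°.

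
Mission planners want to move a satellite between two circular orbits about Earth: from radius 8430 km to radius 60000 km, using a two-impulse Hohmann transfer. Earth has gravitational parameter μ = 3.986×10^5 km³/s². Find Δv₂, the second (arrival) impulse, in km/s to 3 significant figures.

The Hohmann ellipse has a_t = (r₁ + r₂)/2 = 34215 km.
Circular speed at r = 60000 km: v_c = √(μ/r) = 2.577 km/s.
Vis-viva on the transfer ellipse at r = 60000 km gives v_t = √[μ(2/r − 1/a_t)] = 1.279 km/s.
Δv₂ = |v_t − v_c| = |1.279 − 2.577| = 1.298 km/s.

Δv₂ = 1.30 km/s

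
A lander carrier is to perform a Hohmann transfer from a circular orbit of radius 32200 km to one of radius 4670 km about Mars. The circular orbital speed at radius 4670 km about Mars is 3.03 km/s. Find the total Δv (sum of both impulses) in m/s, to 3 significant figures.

From the circular-orbit relation v² = μ/r at r = 4670 km: μ = v²r = (3.03)² × 4670 = 42874.8 km³/s².
Transfer-ellipse semi-major axis a_t = (r₁ + r₂)/2 = (32200 + 4670)/2 = 18435 km.
Circular speed at r₁: v₁ = √(μ/r₁) = √(42874.8/32200) = 1.1539 km/s.
Transfer-orbit speed at r₁ (vis-viva equation): v_a = √[μ(2/r₁ − 1/a_t)] = 0.58078 km/s.
First burn Δv₁ = |v_a − v₁| = 0.5731 km/s.
At r₂, v₂ = √(μ/r₂) = 3.0300 km/s.
Transfer-orbit speed at r₂: v_p = √[μ(2/r₂ − 1/a_t)] = 4.0045 km/s.
Second burn Δv₂ = |v₂ − v_p| = 0.9745 km/s.
Δv = Δv₁ + Δv₂ = 0.5731 + 0.9745 = 1.548 km/s.

Δv = 1550 m/s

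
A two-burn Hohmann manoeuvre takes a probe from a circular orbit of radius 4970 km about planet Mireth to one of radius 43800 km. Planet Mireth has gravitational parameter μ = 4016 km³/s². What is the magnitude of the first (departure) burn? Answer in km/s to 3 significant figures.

Semi-major axis of the transfer orbit: a_t = (4970 + 43800)/2 = 24385 km.
Circular speed at r = 4970 km: v_c = √(μ/r) = 0.89892 km/s.
Transfer-orbit speed at the same r (vis-viva, a = a_t): v_t = √[μ(2/r − 1/a_t)] = 1.2047 km/s.
Δv₁ = |v_t − v_c| = |1.2047 − 0.89892| = 0.3058 km/s.

Δv₁ = 0.306 km/s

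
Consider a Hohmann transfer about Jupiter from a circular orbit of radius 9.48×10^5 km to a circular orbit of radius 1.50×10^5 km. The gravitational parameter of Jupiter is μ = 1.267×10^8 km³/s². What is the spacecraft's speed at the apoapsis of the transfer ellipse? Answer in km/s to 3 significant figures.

v = 6.04 km/s

The Hohmann ellipse has a_t = (r₁ + r₂)/2 = 5.490×10^5 km.
At apoapsis, r = 9.480×10^5 km.
Applying v² = μ(2/r − 1/a_t): v = 6.043 km/s.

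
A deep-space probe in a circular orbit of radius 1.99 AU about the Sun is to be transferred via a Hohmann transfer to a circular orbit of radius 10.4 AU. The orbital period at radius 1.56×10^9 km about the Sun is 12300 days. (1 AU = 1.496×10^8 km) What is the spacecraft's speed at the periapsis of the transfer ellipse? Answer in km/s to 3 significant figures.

v = 27.4 km/s

From Kepler's third law T² = 4π²r³/μ at r = 1.56×10^9 km, T = 12300 days = 12300 × 86400 s = 1.06272×10^9 s: μ = 4π²r³/T² = 1.32708×10^11 km³/s².
In km: r₁ = 1.99 × 1.496×10^8 = 2.97704×10^8 km; r₂ = 10.4 × 1.496×10^8 = 1.55584×10^9 km.
Semi-major axis of the transfer orbit: a_t = (2.97704×10^8 + 1.55584×10^9)/2 = 9.26772×10^8 km.
The periapsis of the transfer ellipse is at r = 2.97704×10^8 km.
Vis-viva: v = √[μ(2/r − 1/a_t)] = √[1.32708×10^11 × (2/2.97704×10^8 − 1/9.26772×10^8)] = 27.36 km/s.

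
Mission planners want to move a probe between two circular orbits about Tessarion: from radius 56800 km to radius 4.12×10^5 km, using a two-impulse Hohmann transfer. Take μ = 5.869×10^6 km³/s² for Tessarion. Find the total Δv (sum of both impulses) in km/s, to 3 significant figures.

Δv = 5.23 km/s

Semi-major axis of the transfer orbit: a_t = (56800 + 4.120×10^5)/2 = 2.344×10^5 km.
Circular speed at r₁: v₁ = √(μ/r₁) = √(5.869×10^6/56800) = 10.165 km/s.
On the transfer ellipse at r₁, v² = μ(2/r − 1/a) gives v_p = √[μ(2/r₁ − 1/a_t)] = 13.477 km/s.
First burn Δv₁ = |v_p − v₁| = 3.312 km/s.
Circular speed at r₂: v₂ = √(μ/r₂) = 3.774 km/s.
Transfer-orbit speed at r₂: v_a = √[μ(2/r₂ − 1/a_t)] = 1.858 km/s.
Second burn Δv₂ = |v₂ − v_a| = 1.916 km/s.
Total Δv = Δv₁ + Δv₂ = 5.228 km/s.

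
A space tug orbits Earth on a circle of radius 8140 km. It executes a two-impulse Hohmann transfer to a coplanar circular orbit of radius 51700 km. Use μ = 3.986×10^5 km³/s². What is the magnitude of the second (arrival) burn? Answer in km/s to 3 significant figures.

The Hohmann ellipse has a_t = (r₁ + r₂)/2 = 29920 km.
On the circular orbit at r = 51700 km, v_c = √(μ/r) = 2.7767 km/s.
Transfer-orbit speed at the same r (vis-viva, a = a_t): v_t = √[μ(2/r − 1/a_t)] = 1.4483 km/s.
Δv₂ = |v_t − v_c| = |1.4483 − 2.7767| = 1.328 km/s.

Δv₂ = 1.33 km/s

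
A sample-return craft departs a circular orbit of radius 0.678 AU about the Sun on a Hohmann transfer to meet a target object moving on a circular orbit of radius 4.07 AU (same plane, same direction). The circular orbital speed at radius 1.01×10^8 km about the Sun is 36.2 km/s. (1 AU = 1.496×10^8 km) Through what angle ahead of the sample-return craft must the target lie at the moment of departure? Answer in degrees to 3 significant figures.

From the circular-orbit relation v² = μ/r at r = 1.01×10^8 km: μ = v²r = (36.2)² × 1.01×10^8 = 1.32354×10^11 km³/s².
In km: r₁ = 0.678 × 1.496×10^8 = 1.014288×10^8 km; r₂ = 4.07 × 1.496×10^8 = 6.08872×10^8 km.
Semi-major axis of the transfer orbit: a_t = (1.014288×10^8 + 6.08872×10^8)/2 = 3.551504×10^8 km.
Transfer time t = π√(a_t³/μ) = 5.7796×10^7 s.
Target angular speed ω₂ = √(μ/r₂³) = 2.4215×10^-8 rad/s.
Angle swept by the target during transfer: ω₂·t = 1.3995 rad = 80.19°.
Arrival is 180° from departure on the ellipse, so φ = 180° − 80.19° = 99.8°.

φ = 99.8°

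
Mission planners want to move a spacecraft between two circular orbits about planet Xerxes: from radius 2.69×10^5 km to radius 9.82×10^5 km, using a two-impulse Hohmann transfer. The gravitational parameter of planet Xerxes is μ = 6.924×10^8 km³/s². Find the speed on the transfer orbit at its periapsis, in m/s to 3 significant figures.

Transfer-ellipse semi-major axis a_t = (r₁ + r₂)/2 = (2.690×10^5 + 9.820×10^5)/2 = 6.255×10^5 km.
At periapsis, r = 2.690×10^5 km.
From the vis-viva equation, v = √[μ(2/r − 1/a_t)] = 63.57 km/s.

v = 63600 m/s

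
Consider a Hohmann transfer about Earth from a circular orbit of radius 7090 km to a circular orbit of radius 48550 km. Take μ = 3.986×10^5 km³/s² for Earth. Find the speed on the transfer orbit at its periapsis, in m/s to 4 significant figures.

The Hohmann ellipse has a_t = (r₁ + r₂)/2 = 27820 km.
The periapsis of the transfer ellipse is at r = 7090 km.
Vis-viva: v = √[μ(2/r − 1/a_t)] = √[3.986×10^5 × (2/7090 − 1/27820)] = 9.905 km/s.

v = 9905 m/s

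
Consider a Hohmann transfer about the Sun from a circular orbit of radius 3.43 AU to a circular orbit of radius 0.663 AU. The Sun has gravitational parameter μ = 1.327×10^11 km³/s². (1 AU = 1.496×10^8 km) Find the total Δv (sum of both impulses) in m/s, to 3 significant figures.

Δv = 17700 m/s

In km: r₁ = 3.43 × 1.496×10^8 = 5.13128×10^8 km; r₂ = 0.663 × 1.496×10^8 = 9.91848×10^7 km.
Transfer-ellipse semi-major axis a_t = (r₁ + r₂)/2 = (5.13128×10^8 + 9.91848×10^7)/2 = 3.061564×10^8 km.
At r₁ the circular-orbit speed is v₁ = √(μ/r₁) = 16.08135 km/s.
Transfer-orbit speed at r₁ (vis-viva): v_a = √[μ(2/r₁ − 1/a_t)] = 9.153211 km/s.
First burn Δv₁ = |v_a − v₁| = 6.9281 km/s.
Circular speed at r₂: v₂ = √(μ/r₂) = 36.5774 km/s.
Transfer-orbit speed at r₂: v_p = √[μ(2/r₂ − 1/a_t)] = 47.3537 km/s.
Second burn Δv₂ = |v₂ − v_p| = 10.776 km/s.
Δv = Δv₁ + Δv₂ = 6.9281 + 10.776 = 17.70 km/s.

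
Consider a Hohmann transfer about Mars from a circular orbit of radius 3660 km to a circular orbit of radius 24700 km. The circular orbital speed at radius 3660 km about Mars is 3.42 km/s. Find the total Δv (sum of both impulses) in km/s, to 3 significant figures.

Δv = 1.74 km/s

From the circular-orbit relation v² = μ/r at r = 3660 km: μ = v²r = (3.42)² × 3660 = 42808.8 km³/s².
Transfer-ellipse semi-major axis a_t = (r₁ + r₂)/2 = (3660 + 24700)/2 = 14180 km.
Circular speed at r₁: v₁ = √(μ/r₁) = √(42808.8/3660) = 3.4200 km/s.
On the transfer ellipse at r₁, v² = μ(2/r − 1/a) gives v_p = √[μ(2/r₁ − 1/a_t)] = 4.5137 km/s.
First burn Δv₁ = |v_p − v₁| = 1.0937 km/s.
At r₂, v₂ = √(μ/r₂) = 1.31649 km/s.
Transfer-orbit speed at r₂: v_a = √[μ(2/r₂ − 1/a_t)] = 0.668837 km/s.
Second burn Δv₂ = |v₂ − v_a| = 0.64765 km/s.
Δv = Δv₁ + Δv₂ = 1.0937 + 0.64765 = 1.741 km/s.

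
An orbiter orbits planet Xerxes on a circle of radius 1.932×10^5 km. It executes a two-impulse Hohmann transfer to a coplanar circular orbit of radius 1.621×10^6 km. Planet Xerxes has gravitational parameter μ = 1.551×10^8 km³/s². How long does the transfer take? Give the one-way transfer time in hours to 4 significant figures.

Semi-major axis of the transfer orbit: a_t = (1.932×10^5 + 1.621×10^6)/2 = 9.071×10^5 km.
By Kepler's third law the transfer-orbit period is T = 2π√(a_t³/μ), so t = T/2 = 2.1793×10^5 s.
Converting: 2.1793×10^5 s ÷ 3600 s/hour = 60.54 hours.

t = 60.54 hours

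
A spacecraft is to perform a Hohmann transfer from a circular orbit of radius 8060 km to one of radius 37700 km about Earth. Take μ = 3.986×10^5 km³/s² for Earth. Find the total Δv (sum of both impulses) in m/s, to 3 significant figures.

Transfer-ellipse semi-major axis a_t = (r₁ + r₂)/2 = (8060 + 37700)/2 = 22880 km.
At r₁ the circular-orbit speed is v₁ = √(μ/r₁) = 7.0324 km/s.
Transfer-orbit speed at r₁ (vis-viva): v_p = √[μ(2/r₁ − 1/a_t)] = 9.0270 km/s.
First burn Δv₁ = |v_p − v₁| = 1.9946 km/s.
Circular speed at r₂: v₂ = √(μ/r₂) = 3.2516 km/s.
Transfer-orbit speed at r₂: v_a = √[μ(2/r₂ − 1/a_t)] = 1.9299 km/s.
Second burn Δv₂ = |v₂ − v_a| = 1.3217 km/s.
Total Δv = Δv₁ + Δv₂ = 3.316 km/s.

Δv = 3320 m/s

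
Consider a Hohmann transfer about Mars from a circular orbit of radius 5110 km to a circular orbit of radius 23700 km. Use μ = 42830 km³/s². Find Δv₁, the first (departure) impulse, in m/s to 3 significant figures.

Semi-major axis of the transfer orbit: a_t = (5110 + 23700)/2 = 14405 km.
Circular speed at r = 5110 km: v_c = √(μ/r) = 2.8951 km/s.
Transfer-orbit speed at the same r (vis-viva, a = a_t): v_t = √[μ(2/r − 1/a_t)] = 3.7135 km/s.
Δv₁ = |v_t − v_c| = |3.7135 − 2.8951| = 0.8184 km/s.

Δv₁ = 818 m/s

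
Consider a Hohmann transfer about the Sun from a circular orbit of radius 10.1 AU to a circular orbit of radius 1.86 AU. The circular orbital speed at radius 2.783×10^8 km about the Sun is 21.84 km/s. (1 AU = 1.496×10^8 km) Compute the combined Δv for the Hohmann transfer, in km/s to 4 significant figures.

Δv = 10.69 km/s

From the circular-orbit relation v² = μ/r at r = 2.783×10^8 km: μ = v²r = (21.84)² × 2.783×10^8 = 1.32745×10^11 km³/s².
In km: r₁ = 10.1 × 1.496×10^8 = 1.51096×10^9 km; r₂ = 1.86 × 1.496×10^8 = 2.78256×10^8 km.
Transfer-ellipse semi-major axis a_t = (r₁ + r₂)/2 = (1.51096×10^9 + 2.78256×10^8)/2 = 8.94608×10^8 km.
Circular speed at r₁: v₁ = √(μ/r₁) = √(1.32745×10^11/1.51096×10^9) = 9.373 km/s.
Transfer-orbit speed at r₁ (vis-viva): v_a = √[μ(2/r₁ − 1/a_t)] = 5.227 km/s.
First burn Δv₁ = |v_a − v₁| = 4.146 km/s.
Circular speed at r₂: v₂ = √(μ/r₂) = 21.842 km/s.
Transfer-orbit speed at r₂: v_p = √[μ(2/r₂ − 1/a_t)] = 28.386 km/s.
Second burn Δv₂ = |v₂ − v_p| = 6.544 km/s.
Total Δv = Δv₁ + Δv₂ = 10.69 km/s.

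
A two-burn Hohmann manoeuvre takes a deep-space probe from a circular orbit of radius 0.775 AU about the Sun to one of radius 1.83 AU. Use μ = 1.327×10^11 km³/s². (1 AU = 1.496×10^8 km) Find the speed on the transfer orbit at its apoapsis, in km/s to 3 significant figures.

v = 17.0 km/s

In km: r₁ = 0.775 × 1.496×10^8 = 1.1594×10^8 km; r₂ = 1.83 × 1.496×10^8 = 2.73768×10^8 km.
Transfer-ellipse semi-major axis a_t = (r₁ + r₂)/2 = (1.1594×10^8 + 2.73768×10^8)/2 = 1.94854×10^8 km.
At apoapsis, r = 2.73768×10^8 km.
Applying v² = μ(2/r − 1/a_t): v = 16.98 km/s.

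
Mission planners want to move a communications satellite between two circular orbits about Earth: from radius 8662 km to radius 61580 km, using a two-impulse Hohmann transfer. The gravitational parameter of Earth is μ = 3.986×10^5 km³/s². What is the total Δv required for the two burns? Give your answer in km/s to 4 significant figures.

Semi-major axis of the transfer orbit: a_t = (8662 + 61580)/2 = 35121 km.
At r₁ the circular-orbit speed is v₁ = √(μ/r₁) = 6.7836 km/s.
On the transfer ellipse at r₁, vis-viva equation gives v_p = √[μ(2/r₁ − 1/a_t)] = 8.9825 km/s.
First burn Δv₁ = |v_p − v₁| = 2.199 km/s.
Circular speed at r₂: v₂ = √(μ/r₂) = 2.544 km/s.
Transfer-orbit speed at r₂: v_a = √[μ(2/r₂ − 1/a_t)] = 1.263 km/s.
Second burn Δv₂ = |v₂ − v_a| = 1.281 km/s.
Δv = Δv₁ + Δv₂ = 2.199 + 1.281 = 3.480 km/s.

Δv = 3.480 km/s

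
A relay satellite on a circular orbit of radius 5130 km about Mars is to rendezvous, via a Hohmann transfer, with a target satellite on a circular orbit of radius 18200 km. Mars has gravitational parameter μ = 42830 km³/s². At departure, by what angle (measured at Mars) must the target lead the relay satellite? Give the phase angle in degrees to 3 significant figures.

Transfer-ellipse semi-major axis a_t = (r₁ + r₂)/2 = (5130 + 18200)/2 = 11665 km.
Transfer time t = π√(a_t³/μ) = 19130 s.
The target's mean motion on its circular orbit is ω₂ = √(μ/r₂³) = 8.429×10^-5 rad/s.
Angle swept by the target during transfer: ω₂·t = 1.612 rad = 92.36°.
The relay satellite traverses 180° on the transfer ellipse, so the target must lead by 180° − 92.36° = 87.6°.

φ = 87.6°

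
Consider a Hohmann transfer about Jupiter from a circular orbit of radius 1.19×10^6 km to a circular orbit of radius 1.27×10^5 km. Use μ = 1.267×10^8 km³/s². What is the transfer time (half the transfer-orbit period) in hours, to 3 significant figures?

t = 41.4 hours

Semi-major axis of the transfer orbit: a_t = (1.190×10^6 + 1.270×10^5)/2 = 6.585×10^5 km.
Transfer time t = π√(a_t³/μ) = π√((6.585×10^5)³ / 1.267×10^8) = 1.491×10^5 s.
Converting: 1.491×10^5 s ÷ 3600 s/hour = 41.4 hours.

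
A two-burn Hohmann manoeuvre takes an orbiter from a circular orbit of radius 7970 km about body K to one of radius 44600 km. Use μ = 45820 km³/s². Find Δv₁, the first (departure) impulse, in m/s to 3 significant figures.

Δv₁ = 726 m/s

The Hohmann ellipse has a_t = (r₁ + r₂)/2 = 26285 km.
Circular speed at r = 7970 km: v_c = √(μ/r) = 2.3977 km/s.
Vis-viva on the transfer ellipse at r = 7970 km gives v_t = √[μ(2/r − 1/a_t)] = 3.1233 km/s.
Δv₁ = |v_t − v_c| = |3.1233 − 2.3977| = 0.7256 km/s.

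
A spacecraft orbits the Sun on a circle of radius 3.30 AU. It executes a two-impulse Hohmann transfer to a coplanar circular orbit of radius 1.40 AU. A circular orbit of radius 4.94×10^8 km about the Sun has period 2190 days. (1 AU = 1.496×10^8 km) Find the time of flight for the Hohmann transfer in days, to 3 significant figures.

From Kepler's third law T² = 4π²r³/μ at r = 4.94×10^8 km, T = 2190 days = 2190 × 86400 s = 1.89216×10^8 s: μ = 4π²r³/T² = 1.32931×10^11 km³/s².
In km: r₁ = 3.30 × 1.496×10^8 = 4.9368×10^8 km; r₂ = 1.40 × 1.496×10^8 = 2.0944×10^8 km.
Semi-major axis of the transfer orbit: a_t = (4.9368×10^8 + 2.0944×10^8)/2 = 3.5156×10^8 km.
Transfer time t = π√(a_t³/μ) = π√((3.5156×10^8)³ / 1.32931×10^11) = 5.680×10^7 s.
Converting: 5.680×10^7 s ÷ 86400 s/day = 657 days.

t = 657 days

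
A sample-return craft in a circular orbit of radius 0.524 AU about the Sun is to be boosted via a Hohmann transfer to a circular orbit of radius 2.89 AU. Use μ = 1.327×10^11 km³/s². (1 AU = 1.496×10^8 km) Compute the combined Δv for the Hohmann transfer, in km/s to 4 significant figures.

In km: r₁ = 0.524 × 1.496×10^8 = 7.83904×10^7 km; r₂ = 2.89 × 1.496×10^8 = 4.32344×10^8 km.
Transfer-ellipse semi-major axis a_t = (r₁ + r₂)/2 = (7.83904×10^7 + 4.32344×10^8)/2 = 2.553672×10^8 km.
At r₁ the circular-orbit speed is v₁ = √(μ/r₁) = 41.14 km/s.
On the transfer ellipse at r₁, v² = μ(2/r − 1/a) gives v_p = √[μ(2/r₁ − 1/a_t)] = 53.53 km/s.
First burn Δv₁ = |v_p − v₁| = 12.39 km/s.
At r₂, v₂ = √(μ/r₂) = 17.52 km/s.
Transfer-orbit speed at r₂: v_a = √[μ(2/r₂ − 1/a_t)] = 9.707 km/s.
Second burn Δv₂ = |v₂ − v_a| = 7.813 km/s.
Total Δv = Δv₁ + Δv₂ = 20.20 km/s.

Δv = 20.20 km/s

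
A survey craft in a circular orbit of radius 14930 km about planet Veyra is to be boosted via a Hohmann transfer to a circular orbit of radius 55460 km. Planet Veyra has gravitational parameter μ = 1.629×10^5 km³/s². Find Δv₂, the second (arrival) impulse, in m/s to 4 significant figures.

Semi-major axis of the transfer orbit: a_t = (14930 + 55460)/2 = 35195 km.
Circular speed at r = 55460 km: v_c = √(μ/r) = 1.7138 km/s.
Vis-viva on the transfer ellipse at r = 55460 km gives v_t = √[μ(2/r − 1/a_t)] = 1.1162 km/s.
Δv₂ = |v_t − v_c| = |1.1162 − 1.7138| = 0.5976 km/s.

Δv₂ = 597.6 m/s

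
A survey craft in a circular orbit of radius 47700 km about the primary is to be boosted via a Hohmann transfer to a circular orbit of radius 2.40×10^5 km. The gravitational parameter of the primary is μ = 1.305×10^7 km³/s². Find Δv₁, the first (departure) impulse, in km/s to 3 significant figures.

The Hohmann ellipse has a_t = (r₁ + r₂)/2 = 1.4385×10^5 km.
On the circular orbit at r = 47700 km, v_c = √(μ/r) = 16.5404 km/s.
Vis-viva on the transfer ellipse at r = 47700 km gives v_t = √[μ(2/r − 1/a_t)] = 21.3647 km/s.
Δv₁ = |v_t − v_c| = |21.3647 − 16.5404| = 4.824 km/s.

Δv₁ = 4.82 km/s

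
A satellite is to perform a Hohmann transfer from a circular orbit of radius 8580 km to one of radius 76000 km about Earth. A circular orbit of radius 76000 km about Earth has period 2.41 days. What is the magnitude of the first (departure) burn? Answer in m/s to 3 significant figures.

Δv₁ = 2320 m/s

From Kepler's third law T² = 4π²r³/μ at r = 76000 km, T = 2.41 days = 2.41 × 86400 s = 2.08224×10^5 s: μ = 4π²r³/T² = 3.99704×10^5 km³/s².
Semi-major axis of the transfer orbit: a_t = (8580 + 76000)/2 = 42290 km.
Circular speed at r = 8580 km: v_c = √(μ/r) = 6.8254 km/s.
Vis-viva on the transfer ellipse at r = 8580 km gives v_t = √[μ(2/r − 1/a_t)] = 9.1498 km/s.
Δv₁ = |v_t − v_c| = |9.1498 − 6.8254| = 2.324 km/s.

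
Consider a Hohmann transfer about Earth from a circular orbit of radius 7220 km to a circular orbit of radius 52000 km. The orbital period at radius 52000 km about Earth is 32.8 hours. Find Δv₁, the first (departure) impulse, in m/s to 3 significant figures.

Δv₁ = 2410 m/s

From Kepler's third law T² = 4π²r³/μ at r = 52000 km, T = 32.8 hours = 32.8 × 3600 s = 1.1808×10^5 s: μ = 4π²r³/T² = 3.98123×10^5 km³/s².
The Hohmann ellipse has a_t = (r₁ + r₂)/2 = 29610 km.
Circular speed at r = 7220 km: v_c = √(μ/r) = 7.426 km/s.
Transfer-orbit speed at the same r (vis-viva, a = a_t): v_t = √[μ(2/r − 1/a_t)] = 9.841 km/s.
Δv₁ = |v_t − v_c| = |9.841 − 7.426| = 2.415 km/s.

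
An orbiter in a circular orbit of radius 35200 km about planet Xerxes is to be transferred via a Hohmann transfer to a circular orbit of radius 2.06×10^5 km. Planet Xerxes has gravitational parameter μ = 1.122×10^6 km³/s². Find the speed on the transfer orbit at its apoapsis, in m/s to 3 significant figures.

Semi-major axis of the transfer orbit: a_t = (35200 + 2.060×10^5)/2 = 1.206×10^5 km.
The apoapsis of the transfer ellipse is at r = 2.060×10^5 km.
From the vis-viva equation, v = √[μ(2/r − 1/a_t)] = 1.261 km/s.

v = 1260 m/s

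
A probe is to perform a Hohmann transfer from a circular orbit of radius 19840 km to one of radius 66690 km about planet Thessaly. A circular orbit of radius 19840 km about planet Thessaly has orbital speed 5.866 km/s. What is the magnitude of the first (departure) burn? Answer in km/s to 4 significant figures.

Δv₁ = 1.417 km/s

From the circular-orbit relation v² = μ/r at r = 19840 km: μ = v²r = (5.866)² × 19840 = 6.82694×10^5 km³/s².
The Hohmann ellipse has a_t = (r₁ + r₂)/2 = 43265 km.
On the circular orbit at r = 19840 km, v_c = √(μ/r) = 5.866 km/s.
Transfer-orbit speed at the same r (vis-viva, a = a_t): v_t = √[μ(2/r − 1/a_t)] = 7.283 km/s.
Δv₁ = |v_t − v_c| = |7.283 − 5.866| = 1.417 km/s.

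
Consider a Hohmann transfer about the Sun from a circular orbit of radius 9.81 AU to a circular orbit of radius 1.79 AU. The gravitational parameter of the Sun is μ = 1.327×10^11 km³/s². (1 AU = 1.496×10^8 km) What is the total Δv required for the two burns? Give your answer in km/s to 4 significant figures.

In km: r₁ = 9.81 × 1.496×10^8 = 1.467576×10^9 km; r₂ = 1.79 × 1.496×10^8 = 2.67784×10^8 km.
The Hohmann ellipse has a_t = (r₁ + r₂)/2 = 8.6768×10^8 km.
Circular speed at r₁: v₁ = √(μ/r₁) = √(1.327×10^11/1.467576×10^9) = 9.509 km/s.
On the transfer ellipse at r₁, v² = μ(2/r − 1/a) gives v_a = √[μ(2/r₁ − 1/a_t)] = 5.283 km/s.
First burn Δv₁ = |v_a − v₁| = 4.226 km/s.
Circular speed at r₂: v₂ = √(μ/r₂) = 22.26 km/s.
Transfer-orbit speed at r₂: v_p = √[μ(2/r₂ − 1/a_t)] = 28.95 km/s.
Second burn Δv₂ = |v₂ − v_p| = 6.690 km/s.
Total Δv = Δv₁ + Δv₂ = 10.92 km/s.

Δv = 10.92 km/s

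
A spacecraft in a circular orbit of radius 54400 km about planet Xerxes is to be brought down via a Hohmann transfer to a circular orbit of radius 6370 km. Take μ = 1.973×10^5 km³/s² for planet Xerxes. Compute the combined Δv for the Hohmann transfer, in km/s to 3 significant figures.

Δv = 2.91 km/s

Transfer-ellipse semi-major axis a_t = (r₁ + r₂)/2 = (54400 + 6370)/2 = 30385 km.
At r₁ the circular-orbit speed is v₁ = √(μ/r₁) = 1.90443 km/s.
Transfer-orbit speed at r₁ (vis-viva): v_a = √[μ(2/r₁ − 1/a_t)] = 0.871975 km/s.
First burn Δv₁ = |v_a − v₁| = 1.0325 km/s.
At r₂, v₂ = √(μ/r₂) = 5.5654 km/s.
Transfer-orbit speed at r₂: v_p = √[μ(2/r₂ − 1/a_t)] = 7.4467 km/s.
Second burn Δv₂ = |v₂ − v_p| = 1.8813 km/s.
Total Δv = Δv₁ + Δv₂ = 2.914 km/s.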